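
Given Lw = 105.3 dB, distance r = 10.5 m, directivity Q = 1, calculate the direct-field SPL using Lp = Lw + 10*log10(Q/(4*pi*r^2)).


4*pi*r^2 = 4*pi*10.5^2 = 1385.44 m^2
Q / (4*pi*r^2) = 1 / 1385.44 = 0.000721792
Lp = 105.3 + 10*log10(0.000721792) = 73.884 dB


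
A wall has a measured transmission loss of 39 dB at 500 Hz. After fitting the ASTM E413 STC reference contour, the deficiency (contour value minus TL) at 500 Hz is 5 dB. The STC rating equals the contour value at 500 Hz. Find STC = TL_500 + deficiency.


By ASTM E413, STC = value of the fitted reference contour at 500 Hz.
Contour value at 500 Hz = TL_500 + deficiency = 39 + 5 = 44
STC = 44


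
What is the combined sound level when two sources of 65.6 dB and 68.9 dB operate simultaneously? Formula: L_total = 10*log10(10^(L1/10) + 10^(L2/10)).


10^(65.6/10) = 3.63078e+06
10^(68.9/10) = 7.76247e+06
Sum = 3.63078e+06 + 7.76247e+06 = 1.13932e+07
L_total = 10*log10(1.13932e+07) = 70.566 dB


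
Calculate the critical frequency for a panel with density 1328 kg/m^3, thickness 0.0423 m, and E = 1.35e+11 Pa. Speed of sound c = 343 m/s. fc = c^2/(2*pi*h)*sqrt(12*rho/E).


12*rho/E = 12*1328/1.35e+11 = 1.18044e-07
sqrt(12*rho/E) = sqrt(1.18044e-07) = 0.000343575
c^2/(2*pi*h) = 343^2/(2*pi*0.0423) = 442658
fc = 442658 * 0.000343575 = 152.09 Hz


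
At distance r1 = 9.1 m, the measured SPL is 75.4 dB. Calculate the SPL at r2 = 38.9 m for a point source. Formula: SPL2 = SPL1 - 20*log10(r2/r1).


r2/r1 = 38.9/9.1 = 4.27473
Correction = 20*log10(4.27473) = 12.6182 dB
SPL2 = 75.4 - 12.6182 = 62.782 dB


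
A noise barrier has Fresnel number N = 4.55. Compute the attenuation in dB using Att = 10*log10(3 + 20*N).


3 + 20*N = 3 + 20*4.55 = 94
Att = 10*log10(94) = 19.731 dB


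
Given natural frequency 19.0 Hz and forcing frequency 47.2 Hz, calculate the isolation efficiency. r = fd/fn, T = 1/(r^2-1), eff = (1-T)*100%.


r = 47.2 / 19.0 = 2.48421
r^2 - 1 = 2.48421^2 - 1 = 5.1713
T = 1/5.1713 = 0.193375
Efficiency = (1 - 0.193375)*100 = 80.663 %


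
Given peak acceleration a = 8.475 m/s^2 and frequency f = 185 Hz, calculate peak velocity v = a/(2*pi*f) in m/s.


omega = 2*pi*f = 2*pi*185 = 1162.39 rad/s
v = a / omega = 8.475 / 1162.39 = 0.007291 m/s


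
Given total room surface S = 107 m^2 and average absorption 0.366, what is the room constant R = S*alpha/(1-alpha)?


R = 107 * 0.366 / (1 - 0.366) = 61.77 m^2


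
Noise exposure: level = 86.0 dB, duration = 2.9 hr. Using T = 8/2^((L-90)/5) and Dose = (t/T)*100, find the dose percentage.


T_allowed = 8 / 2^((86.0 - 90)/5) = 13.9288 hr
Dose = 2.9 / 13.9288 * 100 = 20.82 %


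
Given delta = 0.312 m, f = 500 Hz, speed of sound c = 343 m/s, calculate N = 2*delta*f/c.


N = 2*delta*f/c = 2*delta/lambda, where lambda = c/f
lambda = 343 / 500 = 0.686 m
N = 2 * 0.312 / 0.686 = 0.90962


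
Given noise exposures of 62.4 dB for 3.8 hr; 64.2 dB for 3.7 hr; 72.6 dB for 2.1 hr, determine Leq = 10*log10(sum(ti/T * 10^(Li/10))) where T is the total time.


T_total = 3.8 + 3.7 + 2.1 = 9.6 hr
(3.8/9.6) * 10^(62.4/10) = 687879
(3.7/9.6) * 10^(64.2/10) = 1.01375e+06
(2.1/9.6) * 10^(72.6/10) = 3.9806e+06
Sum = 687879 + 1.01375e+06 + 3.9806e+06 = 5.68223e+06
Leq = 10*log10(5.68223e+06) = 67.545 dB


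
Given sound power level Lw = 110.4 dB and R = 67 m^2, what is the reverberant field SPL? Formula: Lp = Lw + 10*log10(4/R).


4/R = 4/67 = 0.0597015
Lp = 110.4 + 10*log10(0.0597015) = 98.16 dB


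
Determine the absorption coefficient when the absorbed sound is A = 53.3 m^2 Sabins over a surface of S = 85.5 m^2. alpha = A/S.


Absorption coefficient = absorbed power / incident power
alpha = A / S = 53.3 / 85.5 = 0.62339


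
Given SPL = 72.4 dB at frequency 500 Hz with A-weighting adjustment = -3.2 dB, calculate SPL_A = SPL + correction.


A-weighting table: 500 Hz -> -3.2 dB correction
SPL_A = SPL + correction = 72.4 + (-3.2) = 69.2 dBA


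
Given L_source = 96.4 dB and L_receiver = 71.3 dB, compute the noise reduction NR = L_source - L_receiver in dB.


NR = L_source - L_receiver (difference between source and receiving room levels)
NR = 96.4 - 71.3 = 25.1 dB


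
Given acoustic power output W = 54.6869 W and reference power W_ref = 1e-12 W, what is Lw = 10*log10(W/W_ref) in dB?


W / W_ref = 54.6869 / 1e-12 = 5.46869e+13
Lw = 10 * log10(5.46869e+13) = 137.38 dB


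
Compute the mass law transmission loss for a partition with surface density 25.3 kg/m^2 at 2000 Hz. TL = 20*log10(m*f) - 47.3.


m * f = 25.3 * 2000 = 50600
20*log10(50600) = 94.083 dB
TL = 94.083 - 47.3 = 46.783 dB


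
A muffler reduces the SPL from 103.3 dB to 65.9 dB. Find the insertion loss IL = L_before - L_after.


Insertion loss = SPL without muffler - SPL with muffler
IL = 103.3 - 65.9 = 37.4 dB


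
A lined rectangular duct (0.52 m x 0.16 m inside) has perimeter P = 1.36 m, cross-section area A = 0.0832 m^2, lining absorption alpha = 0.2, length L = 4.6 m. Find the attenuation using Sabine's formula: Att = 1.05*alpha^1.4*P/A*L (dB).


alpha^1.4 = 0.2^1.4 = 0.105061
Attenuation rate = 1.05 * alpha^1.4 * P / A
= 1.05 * 0.105061 * 1.36 / 0.0832 = 1.80321 dB/m
Total Att = 1.80321 * 4.6 = 8.2948 dB


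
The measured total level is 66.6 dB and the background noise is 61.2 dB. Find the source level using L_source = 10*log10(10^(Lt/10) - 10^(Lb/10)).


10^(66.6/10) = 4.57088e+06
10^(61.2/10) = 1.31826e+06
Difference = 4.57088e+06 - 1.31826e+06 = 3.25262e+06
L_source = 10*log10(3.25262e+06) = 65.122 dB


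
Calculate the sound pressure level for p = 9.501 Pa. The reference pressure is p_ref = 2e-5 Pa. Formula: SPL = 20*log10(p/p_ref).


p / p_ref = 9.501 / 2e-5 = 475050
SPL = 20 * log10(475050) = 113.53 dB


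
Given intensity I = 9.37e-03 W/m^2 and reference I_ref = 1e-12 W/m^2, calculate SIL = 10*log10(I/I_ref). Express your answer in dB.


I / I_ref = 9.37e-03 / 1e-12 = 9.37e+09
SIL = 10 * log10(9.37e+09) = 99.717 dB


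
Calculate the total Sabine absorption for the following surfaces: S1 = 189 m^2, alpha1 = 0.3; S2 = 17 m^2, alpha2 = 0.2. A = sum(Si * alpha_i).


189 * 0.3 = 56.7
17 * 0.2 = 3.4
A_total = 56.7 + 3.4 = 60.1 m^2


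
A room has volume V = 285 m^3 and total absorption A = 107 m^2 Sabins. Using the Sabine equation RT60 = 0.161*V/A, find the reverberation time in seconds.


RT60 = 0.161 * 285 / 107 = 0.42883 s


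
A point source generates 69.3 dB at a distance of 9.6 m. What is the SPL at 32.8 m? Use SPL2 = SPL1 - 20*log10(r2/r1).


r2/r1 = 32.8/9.6 = 3.41667
Correction = 20*log10(3.41667) = 10.6721 dB
SPL2 = 69.3 - 10.6721 = 58.628 dB


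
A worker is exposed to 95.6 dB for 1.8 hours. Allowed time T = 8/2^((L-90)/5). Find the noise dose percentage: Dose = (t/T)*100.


T_allowed = 8 / 2^((95.6 - 90)/5) = 3.68075 hr
Dose = 1.8 / 3.68075 * 100 = 48.903 %


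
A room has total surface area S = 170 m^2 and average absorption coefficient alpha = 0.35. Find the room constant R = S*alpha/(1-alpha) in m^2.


R = 170 * 0.35 / (1 - 0.35) = 91.538 m^2


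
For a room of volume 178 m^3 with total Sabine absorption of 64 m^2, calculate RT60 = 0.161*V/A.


RT60 = 0.161 * 178 / 64 = 0.44778 s


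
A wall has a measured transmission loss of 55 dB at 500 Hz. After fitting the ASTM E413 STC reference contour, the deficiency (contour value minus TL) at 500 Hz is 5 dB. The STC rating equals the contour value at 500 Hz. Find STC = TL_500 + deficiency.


By ASTM E413, STC = value of the fitted reference contour at 500 Hz.
Contour value at 500 Hz = TL_500 + deficiency = 55 + 5 = 60
STC = 60


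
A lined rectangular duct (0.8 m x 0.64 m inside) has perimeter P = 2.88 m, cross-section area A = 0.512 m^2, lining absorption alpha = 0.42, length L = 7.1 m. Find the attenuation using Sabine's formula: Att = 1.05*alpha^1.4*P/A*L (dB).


alpha^1.4 = 0.42^1.4 = 0.296858
Attenuation rate = 1.05 * alpha^1.4 * P / A
= 1.05 * 0.296858 * 2.88 / 0.512 = 1.75332 dB/m
Total Att = 1.75332 * 7.1 = 12.449 dB


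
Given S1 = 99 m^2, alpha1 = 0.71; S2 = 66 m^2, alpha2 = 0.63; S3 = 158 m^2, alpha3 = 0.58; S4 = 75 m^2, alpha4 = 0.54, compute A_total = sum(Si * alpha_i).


99 * 0.71 = 70.29
66 * 0.63 = 41.58
158 * 0.58 = 91.64
75 * 0.54 = 40.5
A_total = 70.29 + 41.58 + 91.64 + 40.5 = 244.01 m^2


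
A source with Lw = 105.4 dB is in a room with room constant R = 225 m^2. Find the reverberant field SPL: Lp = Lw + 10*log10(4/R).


4/R = 4/225 = 0.0177778
Lp = 105.4 + 10*log10(0.0177778) = 87.899 dB


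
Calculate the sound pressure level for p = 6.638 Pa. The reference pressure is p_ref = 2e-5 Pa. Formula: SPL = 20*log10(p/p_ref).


p / p_ref = 6.638 / 2e-5 = 331900
SPL = 20 * log10(331900) = 110.42 dB


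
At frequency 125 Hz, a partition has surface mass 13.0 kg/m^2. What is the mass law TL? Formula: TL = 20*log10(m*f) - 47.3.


m * f = 13.0 * 125 = 1625
20*log10(1625) = 64.2171 dB
TL = 64.2171 - 47.3 = 16.917 dB


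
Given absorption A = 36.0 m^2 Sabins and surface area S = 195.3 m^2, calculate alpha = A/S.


Absorption coefficient = absorbed power / incident power
alpha = A / S = 36.0 / 195.3 = 0.18433


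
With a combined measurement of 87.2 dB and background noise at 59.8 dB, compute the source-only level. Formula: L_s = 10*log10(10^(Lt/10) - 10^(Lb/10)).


10^(87.2/10) = 5.24807e+08
10^(59.8/10) = 954993
Difference = 5.24807e+08 - 954993 = 5.23852e+08
L_source = 10*log10(5.23852e+08) = 87.192 dB


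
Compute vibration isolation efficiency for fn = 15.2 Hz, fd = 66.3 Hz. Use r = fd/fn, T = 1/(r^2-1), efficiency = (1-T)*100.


r = 66.3 / 15.2 = 4.36184
r^2 - 1 = 4.36184^2 - 1 = 18.0256
T = 1/18.0256 = 0.0554767
Efficiency = (1 - 0.0554767)*100 = 94.452 %


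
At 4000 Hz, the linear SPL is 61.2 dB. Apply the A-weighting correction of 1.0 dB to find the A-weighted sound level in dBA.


A-weighting table: 4000 Hz -> 1.0 dB correction
SPL_A = SPL + correction = 61.2 + (1.0) = 62.2 dBA


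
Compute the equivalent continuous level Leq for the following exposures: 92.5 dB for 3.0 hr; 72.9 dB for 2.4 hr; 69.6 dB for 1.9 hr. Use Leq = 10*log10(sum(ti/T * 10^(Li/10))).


T_total = 3.0 + 2.4 + 1.9 = 7.3 hr
(3.0/7.3) * 10^(92.5/10) = 7.308e+08
(2.4/7.3) * 10^(72.9/10) = 6.41045e+06
(1.9/7.3) * 10^(69.6/10) = 2.37373e+06
Sum = 7.308e+08 + 6.41045e+06 + 2.37373e+06 = 7.39584e+08
Leq = 10*log10(7.39584e+08) = 88.69 dB


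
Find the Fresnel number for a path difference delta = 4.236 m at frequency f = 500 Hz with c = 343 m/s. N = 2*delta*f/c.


N = 2*delta*f/c = 2*delta/lambda, where lambda = c/f
lambda = 343 / 500 = 0.686 m
N = 2 * 4.236 / 0.686 = 12.35


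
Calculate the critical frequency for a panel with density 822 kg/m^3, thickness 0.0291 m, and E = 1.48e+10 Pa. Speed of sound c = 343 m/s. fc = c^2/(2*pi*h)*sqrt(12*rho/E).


12*rho/E = 12*822/1.48e+10 = 6.66486e-07
sqrt(12*rho/E) = sqrt(6.66486e-07) = 0.000816386
c^2/(2*pi*h) = 343^2/(2*pi*0.0291) = 643451
fc = 643451 * 0.000816386 = 525.3 Hz


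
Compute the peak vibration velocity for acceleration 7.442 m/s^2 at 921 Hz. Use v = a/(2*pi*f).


omega = 2*pi*f = 2*pi*921 = 5786.81 rad/s
v = a / omega = 7.442 / 5786.81 = 0.001286 m/s


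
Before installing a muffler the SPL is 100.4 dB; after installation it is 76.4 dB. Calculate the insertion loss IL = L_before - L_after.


Insertion loss = SPL without muffler - SPL with muffler
IL = 100.4 - 76.4 = 24 dB


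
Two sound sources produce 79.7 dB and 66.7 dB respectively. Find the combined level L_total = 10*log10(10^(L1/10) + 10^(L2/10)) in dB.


10^(79.7/10) = 9.33254e+07
10^(66.7/10) = 4.67735e+06
Sum = 9.33254e+07 + 4.67735e+06 = 9.80028e+07
L_total = 10*log10(9.80028e+07) = 79.912 dB


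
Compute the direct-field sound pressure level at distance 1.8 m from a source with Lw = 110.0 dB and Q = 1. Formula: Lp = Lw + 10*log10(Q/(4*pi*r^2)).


4*pi*r^2 = 4*pi*1.8^2 = 40.715 m^2
Q / (4*pi*r^2) = 1 / 40.715 = 0.024561
Lp = 110.0 + 10*log10(0.024561) = 93.902 dB


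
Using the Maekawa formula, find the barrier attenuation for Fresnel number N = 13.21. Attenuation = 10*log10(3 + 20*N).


3 + 20*N = 3 + 20*13.21 = 267.2
Att = 10*log10(267.2) = 24.268 dB


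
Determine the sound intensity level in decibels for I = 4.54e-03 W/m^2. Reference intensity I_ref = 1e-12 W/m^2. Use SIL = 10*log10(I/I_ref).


I / I_ref = 4.54e-03 / 1e-12 = 4.54e+09
SIL = 10 * log10(4.54e+09) = 96.571 dB


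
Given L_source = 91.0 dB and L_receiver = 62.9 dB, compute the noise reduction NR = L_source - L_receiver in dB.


NR = L_source - L_receiver (difference between source and receiving room levels)
NR = 91.0 - 62.9 = 28.1 dB


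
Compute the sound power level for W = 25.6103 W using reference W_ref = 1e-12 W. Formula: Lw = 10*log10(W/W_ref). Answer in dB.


W / W_ref = 25.6103 / 1e-12 = 2.56103e+13
Lw = 10 * log10(2.56103e+13) = 134.08 dB


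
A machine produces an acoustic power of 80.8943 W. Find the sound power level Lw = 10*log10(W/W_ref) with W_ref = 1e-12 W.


W / W_ref = 80.8943 / 1e-12 = 8.08943e+13
Lw = 10 * log10(8.08943e+13) = 139.08 dB


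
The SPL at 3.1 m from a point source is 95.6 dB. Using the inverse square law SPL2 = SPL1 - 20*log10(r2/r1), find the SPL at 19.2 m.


r2/r1 = 19.2/3.1 = 6.19355
Correction = 20*log10(6.19355) = 15.8388 dB
SPL2 = 95.6 - 15.8388 = 79.761 dB


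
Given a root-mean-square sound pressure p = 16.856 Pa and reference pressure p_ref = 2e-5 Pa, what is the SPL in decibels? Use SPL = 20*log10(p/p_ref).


p / p_ref = 16.856 / 2e-5 = 842800
SPL = 20 * log10(842800) = 118.51 dB


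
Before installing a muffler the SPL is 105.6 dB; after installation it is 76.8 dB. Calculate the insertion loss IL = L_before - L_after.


Insertion loss = SPL without muffler - SPL with muffler
IL = 105.6 - 76.8 = 28.8 dB


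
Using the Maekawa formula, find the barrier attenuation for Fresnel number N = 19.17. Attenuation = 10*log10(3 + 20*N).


3 + 20*N = 3 + 20*19.17 = 386.4
Att = 10*log10(386.4) = 25.87 dB


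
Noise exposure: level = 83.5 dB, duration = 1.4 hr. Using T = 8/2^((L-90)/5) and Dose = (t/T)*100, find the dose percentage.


T_allowed = 8 / 2^((83.5 - 90)/5) = 19.6983 hr
Dose = 1.4 / 19.6983 * 100 = 7.1072 %


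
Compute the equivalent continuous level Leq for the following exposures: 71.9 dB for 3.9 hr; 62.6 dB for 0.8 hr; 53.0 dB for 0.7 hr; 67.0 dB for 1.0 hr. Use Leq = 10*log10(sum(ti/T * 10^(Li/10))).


T_total = 3.9 + 0.8 + 0.7 + 1.0 = 6.4 hr
(3.9/6.4) * 10^(71.9/10) = 9.4381e+06
(0.8/6.4) * 10^(62.6/10) = 227463
(0.7/6.4) * 10^(53.0/10) = 21823.2
(1.0/6.4) * 10^(67.0/10) = 783105
Sum = 9.4381e+06 + 227463 + 21823.2 + 783105 = 1.04705e+07
Leq = 10*log10(1.04705e+07) = 70.2 dB


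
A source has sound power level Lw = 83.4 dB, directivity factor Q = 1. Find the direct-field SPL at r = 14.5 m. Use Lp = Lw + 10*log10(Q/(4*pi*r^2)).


4*pi*r^2 = 4*pi*14.5^2 = 2642.08 m^2
Q / (4*pi*r^2) = 1 / 2642.08 = 0.00037849
Lp = 83.4 + 10*log10(0.00037849) = 49.181 dB


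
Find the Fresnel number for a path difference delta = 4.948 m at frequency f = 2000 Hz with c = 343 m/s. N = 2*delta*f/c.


N = 2*delta*f/c = 2*delta/lambda, where lambda = c/f
lambda = 343 / 2000 = 0.1715 m
N = 2 * 4.948 / 0.1715 = 57.703


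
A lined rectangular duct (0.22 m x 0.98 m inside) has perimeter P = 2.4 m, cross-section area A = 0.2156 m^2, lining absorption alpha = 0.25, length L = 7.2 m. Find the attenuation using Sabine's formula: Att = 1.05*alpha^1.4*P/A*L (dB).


alpha^1.4 = 0.25^1.4 = 0.143587
Attenuation rate = 1.05 * alpha^1.4 * P / A
= 1.05 * 0.143587 * 2.4 / 0.2156 = 1.67829 dB/m
Total Att = 1.67829 * 7.2 = 12.084 dB


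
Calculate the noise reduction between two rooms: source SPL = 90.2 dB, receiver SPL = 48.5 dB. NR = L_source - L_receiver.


NR = L_source - L_receiver (difference between source and receiving room levels)
NR = 90.2 - 48.5 = 41.7 dB


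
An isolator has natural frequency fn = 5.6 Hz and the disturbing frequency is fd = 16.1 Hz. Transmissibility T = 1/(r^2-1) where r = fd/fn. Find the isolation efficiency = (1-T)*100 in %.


r = 16.1 / 5.6 = 2.875
r^2 - 1 = 2.875^2 - 1 = 7.26562
T = 1/7.26562 = 0.137635
Efficiency = (1 - 0.137635)*100 = 86.237 %


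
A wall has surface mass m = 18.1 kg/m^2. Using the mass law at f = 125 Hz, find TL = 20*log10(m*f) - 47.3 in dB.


m * f = 18.1 * 125 = 2262.5
20*log10(2262.5) = 67.0918 dB
TL = 67.0918 - 47.3 = 19.792 dB


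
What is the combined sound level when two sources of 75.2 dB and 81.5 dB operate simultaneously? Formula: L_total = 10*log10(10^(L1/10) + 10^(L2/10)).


10^(75.2/10) = 3.31131e+07
10^(81.5/10) = 1.41254e+08
Sum = 3.31131e+07 + 1.41254e+08 = 1.74367e+08
L_total = 10*log10(1.74367e+08) = 82.415 dB


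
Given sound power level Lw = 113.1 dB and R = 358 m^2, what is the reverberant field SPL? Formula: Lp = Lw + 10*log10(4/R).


4/R = 4/358 = 0.0111732
Lp = 113.1 + 10*log10(0.0111732) = 93.582 dB


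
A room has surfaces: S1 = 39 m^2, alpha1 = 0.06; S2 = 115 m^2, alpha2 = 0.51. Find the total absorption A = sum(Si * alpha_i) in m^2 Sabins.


39 * 0.06 = 2.34
115 * 0.51 = 58.65
A_total = 2.34 + 58.65 = 60.99 m^2


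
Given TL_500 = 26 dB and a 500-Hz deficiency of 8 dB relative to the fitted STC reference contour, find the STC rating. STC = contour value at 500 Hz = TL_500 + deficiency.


By ASTM E413, STC = value of the fitted reference contour at 500 Hz.
Contour value at 500 Hz = TL_500 + deficiency = 26 + 8 = 34
STC = 34


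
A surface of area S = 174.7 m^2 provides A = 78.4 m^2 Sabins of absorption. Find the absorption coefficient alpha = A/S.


Absorption coefficient = absorbed power / incident power
alpha = A / S = 78.4 / 174.7 = 0.44877


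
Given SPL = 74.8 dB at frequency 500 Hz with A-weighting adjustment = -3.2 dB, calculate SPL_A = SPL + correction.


A-weighting table: 500 Hz -> -3.2 dB correction
SPL_A = SPL + correction = 74.8 + (-3.2) = 71.6 dBA


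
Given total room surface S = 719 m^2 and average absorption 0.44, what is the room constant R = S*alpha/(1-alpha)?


R = 719 * 0.44 / (1 - 0.44) = 564.93 m^2


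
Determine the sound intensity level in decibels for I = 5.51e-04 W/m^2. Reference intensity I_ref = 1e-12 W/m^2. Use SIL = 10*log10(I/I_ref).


I / I_ref = 5.51e-04 / 1e-12 = 5.51e+08
SIL = 10 * log10(5.51e+08) = 87.412 dB


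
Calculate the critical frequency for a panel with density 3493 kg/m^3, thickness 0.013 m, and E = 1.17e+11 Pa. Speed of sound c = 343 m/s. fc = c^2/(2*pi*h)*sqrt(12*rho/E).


12*rho/E = 12*3493/1.17e+11 = 3.58256e-07
sqrt(12*rho/E) = sqrt(3.58256e-07) = 0.000598545
c^2/(2*pi*h) = 343^2/(2*pi*0.013) = 1.44034e+06
fc = 1.44034e+06 * 0.000598545 = 862.11 Hz


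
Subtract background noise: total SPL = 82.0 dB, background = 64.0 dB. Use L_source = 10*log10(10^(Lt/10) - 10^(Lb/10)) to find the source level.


10^(82.0/10) = 1.58489e+08
10^(64.0/10) = 2.51189e+06
Difference = 1.58489e+08 - 2.51189e+06 = 1.55977e+08
L_source = 10*log10(1.55977e+08) = 81.931 dB


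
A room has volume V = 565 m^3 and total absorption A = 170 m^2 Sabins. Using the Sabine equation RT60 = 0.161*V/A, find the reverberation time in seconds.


RT60 = 0.161 * 565 / 170 = 0.53509 s


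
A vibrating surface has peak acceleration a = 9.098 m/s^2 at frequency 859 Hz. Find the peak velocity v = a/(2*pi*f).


omega = 2*pi*f = 2*pi*859 = 5397.26 rad/s
v = a / omega = 9.098 / 5397.26 = 0.0016857 m/s


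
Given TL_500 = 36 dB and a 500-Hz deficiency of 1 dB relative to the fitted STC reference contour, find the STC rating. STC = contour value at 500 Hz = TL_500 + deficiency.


By ASTM E413, STC = value of the fitted reference contour at 500 Hz.
Contour value at 500 Hz = TL_500 + deficiency = 36 + 1 = 37
STC = 37


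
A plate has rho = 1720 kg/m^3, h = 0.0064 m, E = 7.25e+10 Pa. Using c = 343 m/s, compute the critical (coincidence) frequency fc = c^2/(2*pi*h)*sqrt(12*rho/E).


12*rho/E = 12*1720/7.25e+10 = 2.8469e-07
sqrt(12*rho/E) = sqrt(2.8469e-07) = 0.000533563
c^2/(2*pi*h) = 343^2/(2*pi*0.0064) = 2.92569e+06
fc = 2.92569e+06 * 0.000533563 = 1561 Hz


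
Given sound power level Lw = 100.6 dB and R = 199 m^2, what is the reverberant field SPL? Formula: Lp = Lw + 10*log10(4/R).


4/R = 4/199 = 0.0201005
Lp = 100.6 + 10*log10(0.0201005) = 83.632 dB


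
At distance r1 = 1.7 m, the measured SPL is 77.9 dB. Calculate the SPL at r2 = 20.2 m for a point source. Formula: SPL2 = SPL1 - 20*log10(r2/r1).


r2/r1 = 20.2/1.7 = 11.8824
Correction = 20*log10(11.8824) = 21.4981 dB
SPL2 = 77.9 - 21.4981 = 56.402 dB


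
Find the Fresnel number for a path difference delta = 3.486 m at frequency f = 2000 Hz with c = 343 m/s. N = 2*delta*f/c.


N = 2*delta*f/c = 2*delta/lambda, where lambda = c/f
lambda = 343 / 2000 = 0.1715 m
N = 2 * 3.486 / 0.1715 = 40.653


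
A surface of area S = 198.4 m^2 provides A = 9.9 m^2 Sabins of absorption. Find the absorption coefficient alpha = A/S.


Absorption coefficient = absorbed power / incident power
alpha = A / S = 9.9 / 198.4 = 0.049899


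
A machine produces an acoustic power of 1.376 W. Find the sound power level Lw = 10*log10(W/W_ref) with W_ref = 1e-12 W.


W / W_ref = 1.376 / 1e-12 = 1.376e+12
Lw = 10 * log10(1.376e+12) = 121.39 dB


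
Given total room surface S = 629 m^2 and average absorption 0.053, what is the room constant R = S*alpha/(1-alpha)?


R = 629 * 0.053 / (1 - 0.053) = 35.203 m^2


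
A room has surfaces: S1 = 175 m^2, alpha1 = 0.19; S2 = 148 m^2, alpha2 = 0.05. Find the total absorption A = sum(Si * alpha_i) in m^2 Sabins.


175 * 0.19 = 33.25
148 * 0.05 = 7.4
A_total = 33.25 + 7.4 = 40.65 m^2


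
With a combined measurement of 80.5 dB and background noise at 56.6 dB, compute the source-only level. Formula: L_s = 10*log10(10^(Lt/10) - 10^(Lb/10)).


10^(80.5/10) = 1.12202e+08
10^(56.6/10) = 457088
Difference = 1.12202e+08 - 457088 = 1.11745e+08
L_source = 10*log10(1.11745e+08) = 80.482 dB


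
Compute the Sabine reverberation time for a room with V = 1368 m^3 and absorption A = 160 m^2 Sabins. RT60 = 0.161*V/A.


RT60 = 0.161 * 1368 / 160 = 1.3766 s


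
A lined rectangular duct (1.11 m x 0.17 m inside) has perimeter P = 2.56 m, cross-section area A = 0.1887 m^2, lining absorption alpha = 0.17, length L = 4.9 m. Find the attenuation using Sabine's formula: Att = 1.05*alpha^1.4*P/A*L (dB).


alpha^1.4 = 0.17^1.4 = 0.0836813
Attenuation rate = 1.05 * alpha^1.4 * P / A
= 1.05 * 0.0836813 * 2.56 / 0.1887 = 1.19203 dB/m
Total Att = 1.19203 * 4.9 = 5.8409 dB


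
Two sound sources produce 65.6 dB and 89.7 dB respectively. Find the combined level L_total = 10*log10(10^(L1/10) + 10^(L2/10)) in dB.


10^(65.6/10) = 3.63078e+06
10^(89.7/10) = 9.33254e+08
Sum = 3.63078e+06 + 9.33254e+08 = 9.36885e+08
L_total = 10*log10(9.36885e+08) = 89.717 dB


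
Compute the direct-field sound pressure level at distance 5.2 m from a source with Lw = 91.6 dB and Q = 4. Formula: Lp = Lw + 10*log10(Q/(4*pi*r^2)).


4*pi*r^2 = 4*pi*5.2^2 = 339.795 m^2
Q / (4*pi*r^2) = 4 / 339.795 = 0.0117718
Lp = 91.6 + 10*log10(0.0117718) = 72.308 dB


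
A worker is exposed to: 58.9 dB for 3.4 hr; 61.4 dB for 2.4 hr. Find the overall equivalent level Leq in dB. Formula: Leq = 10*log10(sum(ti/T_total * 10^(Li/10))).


T_total = 3.4 + 2.4 = 5.8 hr
(3.4/5.8) * 10^(58.9/10) = 455041
(2.4/5.8) * 10^(61.4/10) = 571193
Sum = 455041 + 571193 = 1.02623e+06
Leq = 10*log10(1.02623e+06) = 60.112 dB


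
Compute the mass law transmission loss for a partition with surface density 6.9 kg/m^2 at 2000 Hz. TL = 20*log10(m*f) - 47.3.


m * f = 6.9 * 2000 = 13800
20*log10(13800) = 82.7976 dB
TL = 82.7976 - 47.3 = 35.498 dB


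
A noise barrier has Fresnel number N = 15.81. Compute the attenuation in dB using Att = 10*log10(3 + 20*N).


3 + 20*N = 3 + 20*15.81 = 319.2
Att = 10*log10(319.2) = 25.041 dB


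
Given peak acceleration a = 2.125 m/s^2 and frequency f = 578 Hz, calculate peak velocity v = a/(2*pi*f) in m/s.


omega = 2*pi*f = 2*pi*578 = 3631.68 rad/s
v = a / omega = 2.125 / 3631.68 = 0.00058513 m/s


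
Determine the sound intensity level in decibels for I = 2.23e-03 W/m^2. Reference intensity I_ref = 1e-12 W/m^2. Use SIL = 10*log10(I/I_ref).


I / I_ref = 2.23e-03 / 1e-12 = 2.23e+09
SIL = 10 * log10(2.23e+09) = 93.483 dB


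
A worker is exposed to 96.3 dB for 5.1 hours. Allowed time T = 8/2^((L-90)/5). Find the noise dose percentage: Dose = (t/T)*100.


T_allowed = 8 / 2^((96.3 - 90)/5) = 3.34035 hr
Dose = 5.1 / 3.34035 * 100 = 152.68 %


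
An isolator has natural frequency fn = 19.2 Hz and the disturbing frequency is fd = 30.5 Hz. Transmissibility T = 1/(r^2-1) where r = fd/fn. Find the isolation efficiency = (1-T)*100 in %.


r = 30.5 / 19.2 = 1.58854
r^2 - 1 = 1.58854^2 - 1 = 1.52346
T = 1/1.52346 = 0.656401
Efficiency = (1 - 0.656401)*100 = 34.36 %


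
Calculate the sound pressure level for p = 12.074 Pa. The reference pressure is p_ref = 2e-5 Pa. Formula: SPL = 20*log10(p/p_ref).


p / p_ref = 12.074 / 2e-5 = 603700
SPL = 20 * log10(603700) = 115.62 dB


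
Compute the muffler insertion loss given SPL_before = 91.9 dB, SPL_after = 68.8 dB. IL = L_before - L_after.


Insertion loss = SPL without muffler - SPL with muffler
IL = 91.9 - 68.8 = 23.1 dB


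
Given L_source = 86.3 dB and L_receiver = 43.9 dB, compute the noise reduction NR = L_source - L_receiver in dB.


NR = L_source - L_receiver (difference between source and receiving room levels)
NR = 86.3 - 43.9 = 42.4 dB


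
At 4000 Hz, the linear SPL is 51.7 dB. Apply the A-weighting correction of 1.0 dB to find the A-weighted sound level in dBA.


A-weighting table: 4000 Hz -> 1.0 dB correction
SPL_A = SPL + correction = 51.7 + (1.0) = 52.7 dBA


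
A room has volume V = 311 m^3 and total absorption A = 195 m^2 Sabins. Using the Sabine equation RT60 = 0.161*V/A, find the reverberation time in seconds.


RT60 = 0.161 * 311 / 195 = 0.25677 s


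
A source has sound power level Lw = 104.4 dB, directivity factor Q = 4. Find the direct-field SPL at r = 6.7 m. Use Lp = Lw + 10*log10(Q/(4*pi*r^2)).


4*pi*r^2 = 4*pi*6.7^2 = 564.104 m^2
Q / (4*pi*r^2) = 4 / 564.104 = 0.00709089
Lp = 104.4 + 10*log10(0.00709089) = 82.907 dB


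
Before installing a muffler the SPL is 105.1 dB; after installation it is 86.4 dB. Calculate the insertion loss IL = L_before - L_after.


Insertion loss = SPL without muffler - SPL with muffler
IL = 105.1 - 86.4 = 18.7 dB


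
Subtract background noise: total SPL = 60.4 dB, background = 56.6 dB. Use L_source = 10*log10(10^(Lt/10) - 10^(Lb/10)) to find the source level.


10^(60.4/10) = 1.09648e+06
10^(56.6/10) = 457088
Difference = 1.09648e+06 - 457088 = 639392
L_source = 10*log10(639392) = 58.058 dB


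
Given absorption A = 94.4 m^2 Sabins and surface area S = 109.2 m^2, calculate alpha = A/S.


Absorption coefficient = absorbed power / incident power
alpha = A / S = 94.4 / 109.2 = 0.86447


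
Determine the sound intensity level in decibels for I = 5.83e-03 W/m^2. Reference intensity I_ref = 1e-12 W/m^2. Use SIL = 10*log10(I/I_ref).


I / I_ref = 5.83e-03 / 1e-12 = 5.83e+09
SIL = 10 * log10(5.83e+09) = 97.657 dB


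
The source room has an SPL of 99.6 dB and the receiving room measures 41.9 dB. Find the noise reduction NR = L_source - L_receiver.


NR = L_source - L_receiver (difference between source and receiving room levels)
NR = 99.6 - 41.9 = 57.7 dB


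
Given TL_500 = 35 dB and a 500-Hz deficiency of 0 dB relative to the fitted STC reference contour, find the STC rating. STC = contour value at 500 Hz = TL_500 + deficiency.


By ASTM E413, STC = value of the fitted reference contour at 500 Hz.
Contour value at 500 Hz = TL_500 + deficiency = 35 + 0 = 35
STC = 35


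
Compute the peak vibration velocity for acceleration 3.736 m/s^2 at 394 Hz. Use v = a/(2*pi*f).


omega = 2*pi*f = 2*pi*394 = 2475.58 rad/s
v = a / omega = 3.736 / 2475.58 = 0.0015091 m/s


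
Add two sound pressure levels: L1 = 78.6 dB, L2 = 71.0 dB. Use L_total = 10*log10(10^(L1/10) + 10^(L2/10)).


10^(78.6/10) = 7.24436e+07
10^(71.0/10) = 1.25893e+07
Sum = 7.24436e+07 + 1.25893e+07 = 8.50329e+07
L_total = 10*log10(8.50329e+07) = 79.296 dB


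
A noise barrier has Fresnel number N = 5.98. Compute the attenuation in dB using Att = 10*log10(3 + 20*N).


3 + 20*N = 3 + 20*5.98 = 122.6
Att = 10*log10(122.6) = 20.885 dB


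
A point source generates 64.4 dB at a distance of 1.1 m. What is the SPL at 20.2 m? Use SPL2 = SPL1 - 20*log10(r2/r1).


r2/r1 = 20.2/1.1 = 18.3636
Correction = 20*log10(18.3636) = 25.2792 dB
SPL2 = 64.4 - 25.2792 = 39.121 dB


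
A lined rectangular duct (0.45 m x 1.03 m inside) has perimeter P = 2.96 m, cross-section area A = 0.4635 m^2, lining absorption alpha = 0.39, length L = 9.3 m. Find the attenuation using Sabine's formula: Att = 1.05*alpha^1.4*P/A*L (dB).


alpha^1.4 = 0.39^1.4 = 0.267603
Attenuation rate = 1.05 * alpha^1.4 * P / A
= 1.05 * 0.267603 * 2.96 / 0.4635 = 1.79441 dB/m
Total Att = 1.79441 * 9.3 = 16.688 dB


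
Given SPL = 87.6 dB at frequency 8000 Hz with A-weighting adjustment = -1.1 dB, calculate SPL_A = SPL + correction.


A-weighting table: 8000 Hz -> -1.1 dB correction
SPL_A = SPL + correction = 87.6 + (-1.1) = 86.5 dBA


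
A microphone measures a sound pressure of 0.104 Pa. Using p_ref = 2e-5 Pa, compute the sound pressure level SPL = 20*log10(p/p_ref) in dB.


p / p_ref = 0.104 / 2e-5 = 5200
SPL = 20 * log10(5200) = 74.32 dB


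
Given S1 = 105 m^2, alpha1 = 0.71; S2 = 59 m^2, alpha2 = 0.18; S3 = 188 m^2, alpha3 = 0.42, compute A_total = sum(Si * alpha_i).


105 * 0.71 = 74.55
59 * 0.18 = 10.62
188 * 0.42 = 78.96
A_total = 74.55 + 10.62 + 78.96 = 164.13 m^2


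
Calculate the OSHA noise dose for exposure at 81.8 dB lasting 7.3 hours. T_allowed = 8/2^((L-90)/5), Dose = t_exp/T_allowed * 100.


T_allowed = 8 / 2^((81.8 - 90)/5) = 24.9333 hr
Dose = 7.3 / 24.9333 * 100 = 29.278 %


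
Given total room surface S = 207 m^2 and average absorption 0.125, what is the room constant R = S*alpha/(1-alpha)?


R = 207 * 0.125 / (1 - 0.125) = 29.571 m^2


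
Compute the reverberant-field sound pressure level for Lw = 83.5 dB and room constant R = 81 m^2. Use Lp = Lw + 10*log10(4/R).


4/R = 4/81 = 0.0493827
Lp = 83.5 + 10*log10(0.0493827) = 70.436 dB


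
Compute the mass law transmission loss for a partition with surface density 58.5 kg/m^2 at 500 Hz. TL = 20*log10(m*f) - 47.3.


m * f = 58.5 * 500 = 29250
20*log10(29250) = 89.3225 dB
TL = 89.3225 - 47.3 = 42.023 dB


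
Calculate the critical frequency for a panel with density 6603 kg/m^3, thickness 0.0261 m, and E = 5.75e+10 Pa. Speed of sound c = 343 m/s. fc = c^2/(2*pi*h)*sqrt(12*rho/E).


12*rho/E = 12*6603/5.75e+10 = 1.37802e-06
sqrt(12*rho/E) = sqrt(1.37802e-06) = 0.00117389
c^2/(2*pi*h) = 343^2/(2*pi*0.0261) = 717411
fc = 717411 * 0.00117389 = 842.16 Hz


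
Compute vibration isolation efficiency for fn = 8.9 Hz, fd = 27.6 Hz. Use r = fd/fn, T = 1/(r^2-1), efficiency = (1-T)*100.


r = 27.6 / 8.9 = 3.10112
r^2 - 1 = 3.10112^2 - 1 = 8.61695
T = 1/8.61695 = 0.11605
Efficiency = (1 - 0.11605)*100 = 88.395 %


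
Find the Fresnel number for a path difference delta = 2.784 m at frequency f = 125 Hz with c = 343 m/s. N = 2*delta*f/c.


N = 2*delta*f/c = 2*delta/lambda, where lambda = c/f
lambda = 343 / 125 = 2.744 m
N = 2 * 2.784 / 2.744 = 2.0292


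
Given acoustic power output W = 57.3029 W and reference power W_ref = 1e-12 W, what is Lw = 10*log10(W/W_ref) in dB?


W / W_ref = 57.3029 / 1e-12 = 5.73029e+13
Lw = 10 * log10(5.73029e+13) = 137.58 dB


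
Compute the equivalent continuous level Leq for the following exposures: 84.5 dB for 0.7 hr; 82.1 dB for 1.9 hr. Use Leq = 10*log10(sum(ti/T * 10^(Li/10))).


T_total = 0.7 + 1.9 = 2.6 hr
(0.7/2.6) * 10^(84.5/10) = 7.58795e+07
(1.9/2.6) * 10^(82.1/10) = 1.18517e+08
Sum = 7.58795e+07 + 1.18517e+08 = 1.94396e+08
Leq = 10*log10(1.94396e+08) = 82.887 dB


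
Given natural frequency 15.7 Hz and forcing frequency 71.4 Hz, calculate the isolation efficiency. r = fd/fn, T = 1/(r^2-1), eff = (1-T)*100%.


r = 71.4 / 15.7 = 4.54777
r^2 - 1 = 4.54777^2 - 1 = 19.6822
T = 1/19.6822 = 0.0508073
Efficiency = (1 - 0.0508073)*100 = 94.919 %


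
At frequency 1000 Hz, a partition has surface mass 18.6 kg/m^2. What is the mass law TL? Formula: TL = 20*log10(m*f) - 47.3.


m * f = 18.6 * 1000 = 18600
20*log10(18600) = 85.3903 dB
TL = 85.3903 - 47.3 = 38.09 dB


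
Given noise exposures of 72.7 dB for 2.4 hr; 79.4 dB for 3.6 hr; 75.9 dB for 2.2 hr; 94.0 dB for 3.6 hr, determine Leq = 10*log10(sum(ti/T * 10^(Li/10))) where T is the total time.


T_total = 2.4 + 3.6 + 2.2 + 3.6 = 11.8 hr
(2.4/11.8) * 10^(72.7/10) = 3.7873e+06
(3.6/11.8) * 10^(79.4/10) = 2.65718e+07
(2.2/11.8) * 10^(75.9/10) = 7.25338e+06
(3.6/11.8) * 10^(94.0/10) = 7.66338e+08
Sum = 3.7873e+06 + 2.65718e+07 + 7.25338e+06 + 7.66338e+08 = 8.0395e+08
Leq = 10*log10(8.0395e+08) = 89.052 dB


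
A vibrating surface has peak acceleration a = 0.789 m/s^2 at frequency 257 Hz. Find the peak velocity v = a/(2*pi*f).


omega = 2*pi*f = 2*pi*257 = 1614.78 rad/s
v = a / omega = 0.789 / 1614.78 = 0.00048861 m/s


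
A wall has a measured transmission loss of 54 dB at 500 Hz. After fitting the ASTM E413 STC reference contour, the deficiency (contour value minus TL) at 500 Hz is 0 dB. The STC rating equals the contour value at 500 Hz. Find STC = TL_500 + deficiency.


By ASTM E413, STC = value of the fitted reference contour at 500 Hz.
Contour value at 500 Hz = TL_500 + deficiency = 54 + 0 = 54
STC = 54


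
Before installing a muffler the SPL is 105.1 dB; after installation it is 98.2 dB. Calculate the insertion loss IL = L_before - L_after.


Insertion loss = SPL without muffler - SPL with muffler
IL = 105.1 - 98.2 = 6.9 dB


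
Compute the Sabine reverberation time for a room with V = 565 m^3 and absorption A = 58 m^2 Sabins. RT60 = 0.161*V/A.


RT60 = 0.161 * 565 / 58 = 1.5684 s


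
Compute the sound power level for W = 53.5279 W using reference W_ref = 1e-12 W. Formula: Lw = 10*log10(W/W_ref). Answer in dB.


W / W_ref = 53.5279 / 1e-12 = 5.35279e+13
Lw = 10 * log10(5.35279e+13) = 137.29 dB


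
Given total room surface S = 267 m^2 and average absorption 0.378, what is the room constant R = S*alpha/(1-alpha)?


R = 267 * 0.378 / (1 - 0.378) = 162.26 m^2


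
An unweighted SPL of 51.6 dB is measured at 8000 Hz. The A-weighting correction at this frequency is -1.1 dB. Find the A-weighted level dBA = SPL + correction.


A-weighting table: 8000 Hz -> -1.1 dB correction
SPL_A = SPL + correction = 51.6 + (-1.1) = 50.5 dBA


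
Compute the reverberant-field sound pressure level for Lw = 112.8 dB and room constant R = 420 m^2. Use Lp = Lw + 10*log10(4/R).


4/R = 4/420 = 0.00952381
Lp = 112.8 + 10*log10(0.00952381) = 92.588 dB


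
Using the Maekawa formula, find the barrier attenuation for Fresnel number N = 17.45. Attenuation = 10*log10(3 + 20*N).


3 + 20*N = 3 + 20*17.45 = 352
Att = 10*log10(352) = 25.465 dB


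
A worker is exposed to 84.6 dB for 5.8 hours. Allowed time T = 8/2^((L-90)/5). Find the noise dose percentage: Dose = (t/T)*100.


T_allowed = 8 / 2^((84.6 - 90)/5) = 16.9123 hr
Dose = 5.8 / 16.9123 * 100 = 34.295 %


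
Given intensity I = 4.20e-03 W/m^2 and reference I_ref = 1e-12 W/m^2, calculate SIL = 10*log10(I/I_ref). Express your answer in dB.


I / I_ref = 4.20e-03 / 1e-12 = 4.2e+09
SIL = 10 * log10(4.2e+09) = 96.232 dB


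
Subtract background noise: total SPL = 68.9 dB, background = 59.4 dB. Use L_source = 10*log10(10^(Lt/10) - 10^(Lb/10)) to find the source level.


10^(68.9/10) = 7.76247e+06
10^(59.4/10) = 870964
Difference = 7.76247e+06 - 870964 = 6.89151e+06
L_source = 10*log10(6.89151e+06) = 68.383 dB


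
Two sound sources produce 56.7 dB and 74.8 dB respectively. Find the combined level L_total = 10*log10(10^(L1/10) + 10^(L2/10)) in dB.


10^(56.7/10) = 467735
10^(74.8/10) = 3.01995e+07
Sum = 467735 + 3.01995e+07 = 3.06672e+07
L_total = 10*log10(3.06672e+07) = 74.867 dB


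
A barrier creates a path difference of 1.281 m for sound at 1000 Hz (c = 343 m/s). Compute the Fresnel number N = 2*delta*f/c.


N = 2*delta*f/c = 2*delta/lambda, where lambda = c/f
lambda = 343 / 1000 = 0.343 m
N = 2 * 1.281 / 0.343 = 7.4694


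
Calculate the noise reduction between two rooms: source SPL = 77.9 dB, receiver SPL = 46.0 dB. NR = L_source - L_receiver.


NR = L_source - L_receiver (difference between source and receiving room levels)
NR = 77.9 - 46.0 = 31.9 dB


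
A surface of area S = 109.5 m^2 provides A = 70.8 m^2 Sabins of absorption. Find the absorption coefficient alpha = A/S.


Absorption coefficient = absorbed power / incident power
alpha = A / S = 70.8 / 109.5 = 0.64658


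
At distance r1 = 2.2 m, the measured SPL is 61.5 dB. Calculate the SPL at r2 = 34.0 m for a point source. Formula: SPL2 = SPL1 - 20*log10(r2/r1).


r2/r1 = 34.0/2.2 = 15.4545
Correction = 20*log10(15.4545) = 23.7811 dB
SPL2 = 61.5 - 23.7811 = 37.719 dB


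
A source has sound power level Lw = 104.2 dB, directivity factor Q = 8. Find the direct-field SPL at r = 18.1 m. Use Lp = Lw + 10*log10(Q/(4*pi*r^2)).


4*pi*r^2 = 4*pi*18.1^2 = 4116.87 m^2
Q / (4*pi*r^2) = 8 / 4116.87 = 0.00194322
Lp = 104.2 + 10*log10(0.00194322) = 77.085 dB


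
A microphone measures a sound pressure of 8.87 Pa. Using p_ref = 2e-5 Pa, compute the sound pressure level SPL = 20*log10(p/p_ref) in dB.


p / p_ref = 8.87 / 2e-5 = 443500
SPL = 20 * log10(443500) = 112.94 dB


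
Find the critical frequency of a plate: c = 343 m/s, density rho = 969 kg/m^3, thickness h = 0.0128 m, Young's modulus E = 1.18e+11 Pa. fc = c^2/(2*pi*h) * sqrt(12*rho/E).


12*rho/E = 12*969/1.18e+11 = 9.85424e-08
sqrt(12*rho/E) = sqrt(9.85424e-08) = 0.000313915
c^2/(2*pi*h) = 343^2/(2*pi*0.0128) = 1.46285e+06
fc = 1.46285e+06 * 0.000313915 = 459.21 Hz


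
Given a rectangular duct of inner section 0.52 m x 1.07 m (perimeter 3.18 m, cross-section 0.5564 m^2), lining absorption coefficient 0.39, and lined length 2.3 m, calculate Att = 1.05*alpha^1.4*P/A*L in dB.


alpha^1.4 = 0.39^1.4 = 0.267603
Attenuation rate = 1.05 * alpha^1.4 * P / A
= 1.05 * 0.267603 * 3.18 / 0.5564 = 1.60591 dB/m
Total Att = 1.60591 * 2.3 = 3.6936 dB


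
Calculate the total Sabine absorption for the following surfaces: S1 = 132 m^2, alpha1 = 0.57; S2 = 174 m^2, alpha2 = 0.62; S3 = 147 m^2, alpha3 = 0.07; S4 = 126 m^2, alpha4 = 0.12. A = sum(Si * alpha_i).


132 * 0.57 = 75.24
174 * 0.62 = 107.88
147 * 0.07 = 10.29
126 * 0.12 = 15.12
A_total = 75.24 + 107.88 + 10.29 + 15.12 = 208.53 m^2


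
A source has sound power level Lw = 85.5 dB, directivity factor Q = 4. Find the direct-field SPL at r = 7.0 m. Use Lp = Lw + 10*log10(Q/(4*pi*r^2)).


4*pi*r^2 = 4*pi*7.0^2 = 615.752 m^2
Q / (4*pi*r^2) = 4 / 615.752 = 0.00649612
Lp = 85.5 + 10*log10(0.00649612) = 63.627 dB


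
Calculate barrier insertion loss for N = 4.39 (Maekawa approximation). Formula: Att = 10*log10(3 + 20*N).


3 + 20*N = 3 + 20*4.39 = 90.8
Att = 10*log10(90.8) = 19.581 dB


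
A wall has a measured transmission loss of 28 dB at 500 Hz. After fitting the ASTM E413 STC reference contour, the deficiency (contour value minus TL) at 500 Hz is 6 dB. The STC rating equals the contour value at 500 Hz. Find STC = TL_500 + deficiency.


By ASTM E413, STC = value of the fitted reference contour at 500 Hz.
Contour value at 500 Hz = TL_500 + deficiency = 28 + 6 = 34
STC = 34


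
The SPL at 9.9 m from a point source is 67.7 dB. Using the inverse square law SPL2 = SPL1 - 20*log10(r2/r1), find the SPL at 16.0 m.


r2/r1 = 16.0/9.9 = 1.61616
Correction = 20*log10(1.61616) = 4.16969 dB
SPL2 = 67.7 - 4.16969 = 63.53 dB
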